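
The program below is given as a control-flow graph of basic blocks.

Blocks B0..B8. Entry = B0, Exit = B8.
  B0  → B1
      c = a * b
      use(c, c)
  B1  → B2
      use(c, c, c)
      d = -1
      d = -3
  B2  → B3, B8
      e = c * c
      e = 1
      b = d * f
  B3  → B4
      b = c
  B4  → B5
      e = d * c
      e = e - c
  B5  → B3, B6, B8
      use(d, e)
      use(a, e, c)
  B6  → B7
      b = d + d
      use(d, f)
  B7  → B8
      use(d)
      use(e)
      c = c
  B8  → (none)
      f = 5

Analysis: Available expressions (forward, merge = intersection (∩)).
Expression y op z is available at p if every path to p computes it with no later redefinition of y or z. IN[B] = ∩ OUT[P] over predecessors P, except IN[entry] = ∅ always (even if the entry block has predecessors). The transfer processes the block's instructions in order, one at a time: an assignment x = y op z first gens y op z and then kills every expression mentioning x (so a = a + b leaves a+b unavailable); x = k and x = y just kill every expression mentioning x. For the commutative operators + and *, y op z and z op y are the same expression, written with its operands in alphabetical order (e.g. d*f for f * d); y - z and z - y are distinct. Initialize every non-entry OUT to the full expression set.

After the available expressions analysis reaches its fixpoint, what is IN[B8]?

Converged values:
  B0: | IN={} | OUT={a*b}
  B1: | IN={a*b} | OUT={a*b}
  B2: | IN={a*b} | OUT={c*c, d*f}
  B3: | IN={c*c, d*f} | OUT={c*c, d*f}
  B4: | IN={c*c, d*f} | OUT={c*c, c*d, d*f}
  B5: | IN={c*c, c*d, d*f} | OUT={c*c, c*d, d*f}
  B6: | IN={c*c, c*d, d*f} | OUT={c*c, c*d, d*f, d+d}
  B7: | IN={c*c, c*d, d*f, d+d} | OUT={d*f, d+d}
  B8: | IN={d*f} | OUT={}

Merge at B8: IN[B8] = OUT[B2] ∩ OUT[B5] ∩ OUT[B7] = {d*f}

Answer: {d*f}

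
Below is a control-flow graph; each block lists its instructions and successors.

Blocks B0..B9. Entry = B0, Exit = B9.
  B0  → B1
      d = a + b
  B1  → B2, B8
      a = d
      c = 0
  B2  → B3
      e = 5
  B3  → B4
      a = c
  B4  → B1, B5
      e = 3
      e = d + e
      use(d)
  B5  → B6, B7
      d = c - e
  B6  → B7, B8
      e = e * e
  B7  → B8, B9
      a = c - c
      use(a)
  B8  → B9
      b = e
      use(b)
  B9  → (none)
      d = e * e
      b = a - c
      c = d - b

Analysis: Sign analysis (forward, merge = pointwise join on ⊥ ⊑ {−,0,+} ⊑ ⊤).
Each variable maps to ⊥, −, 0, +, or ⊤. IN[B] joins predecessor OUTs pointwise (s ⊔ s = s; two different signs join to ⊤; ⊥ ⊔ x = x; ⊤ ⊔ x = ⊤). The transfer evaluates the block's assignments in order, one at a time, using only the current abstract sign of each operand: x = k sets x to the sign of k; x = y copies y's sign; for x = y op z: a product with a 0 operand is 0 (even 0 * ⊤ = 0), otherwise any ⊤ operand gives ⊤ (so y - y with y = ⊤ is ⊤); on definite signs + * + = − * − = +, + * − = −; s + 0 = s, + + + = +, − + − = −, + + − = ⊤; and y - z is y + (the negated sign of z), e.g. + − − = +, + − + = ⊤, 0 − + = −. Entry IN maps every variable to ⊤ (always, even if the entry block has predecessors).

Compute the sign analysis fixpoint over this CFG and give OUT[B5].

Answer: {a: 0, b: ⊤, c: 0, d: ⊤, e: ⊤, f: ⊤}

Derivation:
Fixpoint table:
  B0: | IN=(all ⊤) | OUT=(all ⊤)
  B1: | IN=(all ⊤) | OUT={c:0; rest ⊤}
  B2: | IN={c:0; rest ⊤} | OUT={c:0, e:+; rest ⊤}
  B3: | IN={c:0, e:+; rest ⊤} | OUT={a:0, c:0, e:+; rest ⊤}
  B4: | IN={a:0, c:0, e:+; rest ⊤} | OUT={a:0, c:0; rest ⊤}
  B5: | IN={a:0, c:0; rest ⊤} | OUT={a:0, c:0; rest ⊤}
  B6: | IN={a:0, c:0; rest ⊤} | OUT={a:0, c:0; rest ⊤}
  B7: | IN={a:0, c:0; rest ⊤} | OUT={a:0, c:0; rest ⊤}
  B8: | IN={c:0; rest ⊤} | OUT={c:0; rest ⊤}
  B9: | IN={c:0; rest ⊤} | OUT=(all ⊤)

Merge at B5: IN[B5] = OUT[B4] = {a: 0, b: ⊤, c: 0, d: ⊤, e: ⊤, f: ⊤}
Applying B5's transfer function to that IN value gives OUT[B5] (row B5 above).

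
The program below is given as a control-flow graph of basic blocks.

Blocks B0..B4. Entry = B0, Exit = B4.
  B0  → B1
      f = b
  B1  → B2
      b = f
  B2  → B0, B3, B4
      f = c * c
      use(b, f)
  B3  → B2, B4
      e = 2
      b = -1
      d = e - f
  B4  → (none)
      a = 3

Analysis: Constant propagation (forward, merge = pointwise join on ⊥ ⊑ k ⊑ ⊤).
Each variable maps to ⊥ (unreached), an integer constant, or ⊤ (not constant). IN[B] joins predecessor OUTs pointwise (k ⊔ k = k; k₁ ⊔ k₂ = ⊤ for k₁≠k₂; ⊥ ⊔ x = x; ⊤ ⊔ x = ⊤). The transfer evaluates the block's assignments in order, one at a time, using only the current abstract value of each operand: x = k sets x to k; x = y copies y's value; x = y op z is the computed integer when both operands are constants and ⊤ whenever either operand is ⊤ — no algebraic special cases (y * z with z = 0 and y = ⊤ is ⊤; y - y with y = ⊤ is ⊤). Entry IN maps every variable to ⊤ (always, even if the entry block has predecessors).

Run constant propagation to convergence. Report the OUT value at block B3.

Fixpoint table:
  B0:  IN=(all ⊤)  OUT=(all ⊤)
  B1:  IN=(all ⊤)  OUT=(all ⊤)
  B2:  IN=(all ⊤)  OUT=(all ⊤)
  B3:  IN=(all ⊤)  OUT={b:-1, e:2; rest ⊤}
  B4:  IN=(all ⊤)  OUT={a:3; rest ⊤}

Merge at B3: IN[B3] = OUT[B2] = {a: ⊤, b: ⊤, c: ⊤, d: ⊤, e: ⊤, f: ⊤}
Applying B3's transfer function to that IN value gives OUT[B3] (row B3 above).

Answer: {a: ⊤, b: -1, c: ⊤, d: ⊤, e: 2, f: ⊤}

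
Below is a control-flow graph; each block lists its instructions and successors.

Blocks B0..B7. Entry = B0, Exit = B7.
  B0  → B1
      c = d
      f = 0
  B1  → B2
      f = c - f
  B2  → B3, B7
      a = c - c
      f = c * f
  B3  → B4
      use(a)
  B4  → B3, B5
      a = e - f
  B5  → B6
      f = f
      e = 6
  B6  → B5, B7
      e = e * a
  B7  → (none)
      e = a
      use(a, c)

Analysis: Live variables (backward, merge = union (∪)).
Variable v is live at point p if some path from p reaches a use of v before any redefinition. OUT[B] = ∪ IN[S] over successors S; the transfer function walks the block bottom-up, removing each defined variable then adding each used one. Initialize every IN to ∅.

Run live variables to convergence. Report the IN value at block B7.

Answer: {a, c}

Derivation:
Per-block solution:
  B0:   IN={d, e}   OUT={c, e, f}
  B1:   IN={c, e, f}   OUT={c, e, f}
  B2:   IN={c, e, f}   OUT={a, c, e, f}
  B3:   IN={a, c, e, f}   OUT={c, e, f}
  B4:   IN={c, e, f}   OUT={a, c, e, f}
  B5:   IN={a, c, f}   OUT={a, c, e, f}
  B6:   IN={a, c, e, f}   OUT={a, c, f}
  B7:   IN={a, c}   OUT={}

B7 is the boundary node: OUT[B7] = {}
Applying B7's transfer function to that OUT value gives IN[B7] (row B7 above).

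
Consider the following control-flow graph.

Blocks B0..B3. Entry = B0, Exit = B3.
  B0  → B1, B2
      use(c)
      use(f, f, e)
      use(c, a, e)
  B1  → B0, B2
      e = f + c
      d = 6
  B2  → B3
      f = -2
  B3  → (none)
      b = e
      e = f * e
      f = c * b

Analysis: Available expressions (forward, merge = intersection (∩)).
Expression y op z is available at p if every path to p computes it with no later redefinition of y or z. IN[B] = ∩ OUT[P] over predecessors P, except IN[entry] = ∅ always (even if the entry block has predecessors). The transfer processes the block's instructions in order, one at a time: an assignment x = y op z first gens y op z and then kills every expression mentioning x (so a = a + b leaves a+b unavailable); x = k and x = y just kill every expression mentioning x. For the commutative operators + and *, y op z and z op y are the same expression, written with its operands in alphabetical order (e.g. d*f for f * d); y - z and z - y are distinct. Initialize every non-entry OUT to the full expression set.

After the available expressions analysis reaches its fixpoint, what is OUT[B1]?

Fixpoint table:
  B0: | IN={} | OUT={}
  B1: | IN={} | OUT={c+f}
  B2: | IN={} | OUT={}
  B3: | IN={} | OUT={b*c}

Merge at B1: IN[B1] = OUT[B0] = {}
Applying B1's transfer function to that IN value gives OUT[B1] (row B1 above).

Answer: {c+f}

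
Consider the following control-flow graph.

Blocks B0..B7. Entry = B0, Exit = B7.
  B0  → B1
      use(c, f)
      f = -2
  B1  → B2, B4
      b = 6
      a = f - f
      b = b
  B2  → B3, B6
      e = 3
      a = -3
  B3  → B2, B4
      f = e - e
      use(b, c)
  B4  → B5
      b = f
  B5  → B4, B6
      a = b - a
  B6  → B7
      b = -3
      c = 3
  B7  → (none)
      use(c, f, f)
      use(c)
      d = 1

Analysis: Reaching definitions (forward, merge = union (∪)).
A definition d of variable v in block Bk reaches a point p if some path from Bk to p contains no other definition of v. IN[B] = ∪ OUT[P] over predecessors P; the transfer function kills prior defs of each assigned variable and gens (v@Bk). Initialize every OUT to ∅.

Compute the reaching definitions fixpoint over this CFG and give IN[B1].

Answer: {f@B0}

Trace:
Fixpoint table:
  B0:   IN={}   OUT={f@B0}
  B1:   IN={f@B0}   OUT={a@B1, b@B1, f@B0}
  B2:   IN={a@B1, a@B2, b@B1, e@B2, f@B0, f@B3}   OUT={a@B2, b@B1, e@B2, f@B0, f@B3}
  B3:   IN={a@B2, b@B1, e@B2, f@B0, f@B3}   OUT={a@B2, b@B1, e@B2, f@B3}
  B4:   IN={a@B1, a@B2, a@B5, b@B1, b@B4, e@B2, f@B0, f@B3}   OUT={a@B1, a@B2, a@B5, b@B4, e@B2, f@B0, f@B3}
  B5:   IN={a@B1, a@B2, a@B5, b@B4, e@B2, f@B0, f@B3}   OUT={a@B5, b@B4, e@B2, f@B0, f@B3}
  B6:   IN={a@B2, a@B5, b@B1, b@B4, e@B2, f@B0, f@B3}   OUT={a@B2, a@B5, b@B6, c@B6, e@B2, f@B0, f@B3}
  B7:   IN={a@B2, a@B5, b@B6, c@B6, e@B2, f@B0, f@B3}   OUT={a@B2, a@B5, b@B6, c@B6, d@B7, e@B2, f@B0, f@B3}

Merge at B1: IN[B1] = OUT[B0] = {f@B0}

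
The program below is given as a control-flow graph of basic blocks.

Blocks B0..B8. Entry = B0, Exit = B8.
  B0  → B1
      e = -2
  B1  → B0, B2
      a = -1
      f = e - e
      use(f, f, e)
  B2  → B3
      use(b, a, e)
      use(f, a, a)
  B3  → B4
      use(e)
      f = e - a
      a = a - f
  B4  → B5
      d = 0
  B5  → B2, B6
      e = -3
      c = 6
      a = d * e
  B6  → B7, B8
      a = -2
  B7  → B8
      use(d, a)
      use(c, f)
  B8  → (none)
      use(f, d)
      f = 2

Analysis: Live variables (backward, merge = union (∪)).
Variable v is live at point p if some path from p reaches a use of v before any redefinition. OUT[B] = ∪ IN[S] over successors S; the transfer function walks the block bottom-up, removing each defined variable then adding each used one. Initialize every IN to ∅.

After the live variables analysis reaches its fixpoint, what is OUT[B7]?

Fixpoint table:
  B0:  IN={b}  OUT={b, e}
  B1:  IN={b, e}  OUT={a, b, e, f}
  B2:  IN={a, b, e, f}  OUT={a, b, e}
  B3:  IN={a, b, e}  OUT={b, f}
  B4:  IN={b, f}  OUT={b, d, f}
  B5:  IN={b, d, f}  OUT={a, b, c, d, e, f}
  B6:  IN={c, d, f}  OUT={a, c, d, f}
  B7:  IN={a, c, d, f}  OUT={d, f}
  B8:  IN={d, f}  OUT={}

Merge at B7: OUT[B7] = IN[B8] = {d, f}

Answer: {d, f}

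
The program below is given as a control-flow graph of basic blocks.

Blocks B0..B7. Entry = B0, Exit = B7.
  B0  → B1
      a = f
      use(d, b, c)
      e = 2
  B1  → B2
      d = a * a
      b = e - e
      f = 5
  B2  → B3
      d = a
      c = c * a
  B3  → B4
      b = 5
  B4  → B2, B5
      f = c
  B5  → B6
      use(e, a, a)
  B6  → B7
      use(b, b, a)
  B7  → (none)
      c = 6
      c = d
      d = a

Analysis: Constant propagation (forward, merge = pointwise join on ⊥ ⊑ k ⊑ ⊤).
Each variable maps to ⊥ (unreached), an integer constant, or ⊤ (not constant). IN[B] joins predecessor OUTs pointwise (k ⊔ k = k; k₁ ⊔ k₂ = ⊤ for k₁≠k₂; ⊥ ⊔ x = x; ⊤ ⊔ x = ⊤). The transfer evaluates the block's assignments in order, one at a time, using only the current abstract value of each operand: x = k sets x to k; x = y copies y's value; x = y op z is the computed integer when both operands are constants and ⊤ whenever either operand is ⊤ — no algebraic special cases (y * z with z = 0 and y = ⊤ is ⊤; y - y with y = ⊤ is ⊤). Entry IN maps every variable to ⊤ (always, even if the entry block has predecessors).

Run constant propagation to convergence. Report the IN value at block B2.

Converged values:
  B0:   IN=(all ⊤)   OUT={e:2; rest ⊤}
  B1:   IN={e:2; rest ⊤}   OUT={b:0, e:2, f:5; rest ⊤}
  B2:   IN={e:2; rest ⊤}   OUT={e:2; rest ⊤}
  B3:   IN={e:2; rest ⊤}   OUT={b:5, e:2; rest ⊤}
  B4:   IN={b:5, e:2; rest ⊤}   OUT={b:5, e:2; rest ⊤}
  B5:   IN={b:5, e:2; rest ⊤}   OUT={b:5, e:2; rest ⊤}
  B6:   IN={b:5, e:2; rest ⊤}   OUT={b:5, e:2; rest ⊤}
  B7:   IN={b:5, e:2; rest ⊤}   OUT={b:5, e:2; rest ⊤}

Merge at B2: IN[B2] = OUT[B1] ⊔ OUT[B4] = {a: ⊤, b: ⊤, c: ⊤, d: ⊤, e: 2, f: ⊤}

Answer: {a: ⊤, b: ⊤, c: ⊤, d: ⊤, e: 2, f: ⊤}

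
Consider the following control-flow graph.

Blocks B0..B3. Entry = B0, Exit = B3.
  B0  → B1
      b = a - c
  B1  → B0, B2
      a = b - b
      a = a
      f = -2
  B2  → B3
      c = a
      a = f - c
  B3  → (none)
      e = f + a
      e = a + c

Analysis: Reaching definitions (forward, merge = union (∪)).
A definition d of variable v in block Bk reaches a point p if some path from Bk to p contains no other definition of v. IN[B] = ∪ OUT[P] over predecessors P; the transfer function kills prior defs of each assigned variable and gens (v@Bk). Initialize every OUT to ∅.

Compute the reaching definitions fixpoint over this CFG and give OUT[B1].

Converged values:
  B0:  IN={a@B1, b@B0, f@B1}  OUT={a@B1, b@B0, f@B1}
  B1:  IN={a@B1, b@B0, f@B1}  OUT={a@B1, b@B0, f@B1}
  B2:  IN={a@B1, b@B0, f@B1}  OUT={a@B2, b@B0, c@B2, f@B1}
  B3:  IN={a@B2, b@B0, c@B2, f@B1}  OUT={a@B2, b@B0, c@B2, e@B3, f@B1}

Merge at B1: IN[B1] = OUT[B0] = {a@B1, b@B0, f@B1}
Applying B1's transfer function to that IN value gives OUT[B1] (row B1 above).

Answer: {a@B1, b@B0, f@B1}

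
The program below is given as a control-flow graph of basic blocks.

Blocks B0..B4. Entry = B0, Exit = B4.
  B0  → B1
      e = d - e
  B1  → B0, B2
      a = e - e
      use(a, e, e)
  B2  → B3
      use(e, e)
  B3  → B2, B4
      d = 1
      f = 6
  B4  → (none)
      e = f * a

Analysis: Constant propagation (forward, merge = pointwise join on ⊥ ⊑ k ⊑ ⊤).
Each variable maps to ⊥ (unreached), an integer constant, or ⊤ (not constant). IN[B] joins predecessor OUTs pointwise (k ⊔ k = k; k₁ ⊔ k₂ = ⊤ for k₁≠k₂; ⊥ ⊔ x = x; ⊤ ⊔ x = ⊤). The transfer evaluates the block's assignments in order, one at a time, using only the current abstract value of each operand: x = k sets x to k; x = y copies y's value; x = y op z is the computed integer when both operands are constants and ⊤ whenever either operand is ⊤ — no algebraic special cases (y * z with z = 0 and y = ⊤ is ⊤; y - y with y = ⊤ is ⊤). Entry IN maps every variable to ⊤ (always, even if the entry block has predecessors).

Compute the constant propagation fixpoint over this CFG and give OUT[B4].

Per-block solution:
  B0:   IN=(all ⊤)   OUT=(all ⊤)
  B1:   IN=(all ⊤)   OUT=(all ⊤)
  B2:   IN=(all ⊤)   OUT=(all ⊤)
  B3:   IN=(all ⊤)   OUT={d:1, f:6; rest ⊤}
  B4:   IN={d:1, f:6; rest ⊤}   OUT={d:1, f:6; rest ⊤}

Merge at B4: IN[B4] = OUT[B3] = {a: ⊤, b: ⊤, c: ⊤, d: 1, e: ⊤, f: 6}
Applying B4's transfer function to that IN value gives OUT[B4] (row B4 above).

Answer: {a: ⊤, b: ⊤, c: ⊤, d: 1, e: ⊤, f: 6}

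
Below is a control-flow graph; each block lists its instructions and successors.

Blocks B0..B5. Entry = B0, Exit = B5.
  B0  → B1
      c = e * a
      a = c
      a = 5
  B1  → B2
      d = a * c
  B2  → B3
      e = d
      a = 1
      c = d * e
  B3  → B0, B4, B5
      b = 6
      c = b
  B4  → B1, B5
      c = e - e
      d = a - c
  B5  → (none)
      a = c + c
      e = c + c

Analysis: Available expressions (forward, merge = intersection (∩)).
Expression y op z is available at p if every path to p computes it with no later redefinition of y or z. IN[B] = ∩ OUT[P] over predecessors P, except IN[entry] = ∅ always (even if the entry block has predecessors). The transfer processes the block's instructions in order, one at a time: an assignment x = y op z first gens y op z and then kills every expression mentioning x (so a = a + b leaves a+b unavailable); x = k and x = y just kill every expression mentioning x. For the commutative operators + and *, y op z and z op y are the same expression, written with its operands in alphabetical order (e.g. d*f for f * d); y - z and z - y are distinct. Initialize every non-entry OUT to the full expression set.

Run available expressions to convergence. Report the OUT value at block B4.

Answer: {a-c, e-e}

Trace:
Fixpoint table:
  B0:  IN={}  OUT={}
  B1:  IN={}  OUT={a*c}
  B2:  IN={a*c}  OUT={d*e}
  B3:  IN={d*e}  OUT={d*e}
  B4:  IN={d*e}  OUT={a-c, e-e}
  B5:  IN={}  OUT={c+c}

Merge at B4: IN[B4] = OUT[B3] = {d*e}
Applying B4's transfer function to that IN value gives OUT[B4] (row B4 above).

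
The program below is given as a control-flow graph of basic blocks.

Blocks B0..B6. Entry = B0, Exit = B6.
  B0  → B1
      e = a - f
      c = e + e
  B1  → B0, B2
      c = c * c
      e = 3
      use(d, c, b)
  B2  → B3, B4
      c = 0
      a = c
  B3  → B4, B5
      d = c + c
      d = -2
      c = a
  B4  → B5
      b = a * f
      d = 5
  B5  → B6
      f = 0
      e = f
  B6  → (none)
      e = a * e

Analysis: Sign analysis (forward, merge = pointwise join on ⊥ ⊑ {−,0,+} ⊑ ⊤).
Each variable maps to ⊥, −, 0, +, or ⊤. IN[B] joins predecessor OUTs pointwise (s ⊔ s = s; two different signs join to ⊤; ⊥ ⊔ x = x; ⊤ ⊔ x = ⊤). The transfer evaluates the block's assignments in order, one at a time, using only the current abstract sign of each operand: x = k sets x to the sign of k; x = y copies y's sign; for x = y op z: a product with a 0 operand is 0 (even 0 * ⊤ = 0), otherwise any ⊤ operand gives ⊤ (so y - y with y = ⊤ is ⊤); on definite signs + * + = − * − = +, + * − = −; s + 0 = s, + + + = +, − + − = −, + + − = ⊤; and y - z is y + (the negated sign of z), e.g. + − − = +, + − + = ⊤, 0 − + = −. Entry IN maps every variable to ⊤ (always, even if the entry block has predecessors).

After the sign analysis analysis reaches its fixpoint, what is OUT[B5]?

Converged values:
  B0: | IN=(all ⊤) | OUT=(all ⊤)
  B1: | IN=(all ⊤) | OUT={e:+; rest ⊤}
  B2: | IN={e:+; rest ⊤} | OUT={a:0, c:0, e:+; rest ⊤}
  B3: | IN={a:0, c:0, e:+; rest ⊤} | OUT={a:0, c:0, d:-, e:+; rest ⊤}
  B4: | IN={a:0, c:0, e:+; rest ⊤} | OUT={a:0, b:0, c:0, d:+, e:+; rest ⊤}
  B5: | IN={a:0, c:0, e:+; rest ⊤} | OUT={a:0, c:0, e:0, f:0; rest ⊤}
  B6: | IN={a:0, c:0, e:0, f:0; rest ⊤} | OUT={a:0, c:0, e:0, f:0; rest ⊤}

Merge at B5: IN[B5] = OUT[B3] ⊔ OUT[B4] = {a: 0, b: ⊤, c: 0, d: ⊤, e: +, f: ⊤}
Applying B5's transfer function to that IN value gives OUT[B5] (row B5 above).

Answer: {a: 0, b: ⊤, c: 0, d: ⊤, e: 0, f: 0}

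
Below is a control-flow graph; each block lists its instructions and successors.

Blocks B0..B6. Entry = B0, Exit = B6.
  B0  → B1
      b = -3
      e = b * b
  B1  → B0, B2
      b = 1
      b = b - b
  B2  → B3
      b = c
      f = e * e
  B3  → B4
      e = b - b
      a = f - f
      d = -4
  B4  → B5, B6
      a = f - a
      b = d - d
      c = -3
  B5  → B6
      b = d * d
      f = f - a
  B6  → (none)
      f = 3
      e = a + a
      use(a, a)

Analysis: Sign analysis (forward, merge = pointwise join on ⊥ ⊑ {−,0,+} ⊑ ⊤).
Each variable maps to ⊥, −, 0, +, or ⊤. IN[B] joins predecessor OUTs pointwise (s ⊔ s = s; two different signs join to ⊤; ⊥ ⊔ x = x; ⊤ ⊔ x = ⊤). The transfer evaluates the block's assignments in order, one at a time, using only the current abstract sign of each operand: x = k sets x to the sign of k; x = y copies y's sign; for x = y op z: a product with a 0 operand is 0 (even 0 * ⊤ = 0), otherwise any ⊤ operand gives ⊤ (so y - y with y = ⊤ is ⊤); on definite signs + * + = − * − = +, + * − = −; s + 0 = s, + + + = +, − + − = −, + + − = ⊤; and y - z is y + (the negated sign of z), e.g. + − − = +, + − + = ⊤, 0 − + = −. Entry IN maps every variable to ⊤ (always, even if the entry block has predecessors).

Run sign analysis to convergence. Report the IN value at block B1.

Answer: {a: ⊤, b: -, c: ⊤, d: ⊤, e: +, f: ⊤}

Derivation:
Converged values:
  B0:  IN=(all ⊤)  OUT={b:-, e:+; rest ⊤}
  B1:  IN={b:-, e:+; rest ⊤}  OUT={e:+; rest ⊤}
  B2:  IN={e:+; rest ⊤}  OUT={e:+, f:+; rest ⊤}
  B3:  IN={e:+, f:+; rest ⊤}  OUT={d:-, f:+; rest ⊤}
  B4:  IN={d:-, f:+; rest ⊤}  OUT={c:-, d:-, f:+; rest ⊤}
  B5:  IN={c:-, d:-, f:+; rest ⊤}  OUT={b:+, c:-, d:-; rest ⊤}
  B6:  IN={c:-, d:-; rest ⊤}  OUT={c:-, d:-, f:+; rest ⊤}

Merge at B1: IN[B1] = OUT[B0] = {a: ⊤, b: -, c: ⊤, d: ⊤, e: +, f: ⊤}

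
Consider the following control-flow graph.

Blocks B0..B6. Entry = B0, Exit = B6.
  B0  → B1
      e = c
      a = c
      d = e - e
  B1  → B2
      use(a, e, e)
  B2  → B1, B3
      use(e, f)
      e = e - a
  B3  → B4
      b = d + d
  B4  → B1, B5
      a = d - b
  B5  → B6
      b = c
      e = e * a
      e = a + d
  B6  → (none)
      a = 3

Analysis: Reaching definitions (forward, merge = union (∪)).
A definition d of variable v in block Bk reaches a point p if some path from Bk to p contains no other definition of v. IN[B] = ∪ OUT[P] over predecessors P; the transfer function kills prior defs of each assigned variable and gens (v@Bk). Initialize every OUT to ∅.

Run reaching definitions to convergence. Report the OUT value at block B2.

Answer: {a@B0, a@B4, b@B3, d@B0, e@B2}

Working:
Fixpoint table:
  B0:  IN={}  OUT={a@B0, d@B0, e@B0}
  B1:  IN={a@B0, a@B4, b@B3, d@B0, e@B0, e@B2}  OUT={a@B0, a@B4, b@B3, d@B0, e@B0, e@B2}
  B2:  IN={a@B0, a@B4, b@B3, d@B0, e@B0, e@B2}  OUT={a@B0, a@B4, b@B3, d@B0, e@B2}
  B3:  IN={a@B0, a@B4, b@B3, d@B0, e@B2}  OUT={a@B0, a@B4, b@B3, d@B0, e@B2}
  B4:  IN={a@B0, a@B4, b@B3, d@B0, e@B2}  OUT={a@B4, b@B3, d@B0, e@B2}
  B5:  IN={a@B4, b@B3, d@B0, e@B2}  OUT={a@B4, b@B5, d@B0, e@B5}
  B6:  IN={a@B4, b@B5, d@B0, e@B5}  OUT={a@B6, b@B5, d@B0, e@B5}

Merge at B2: IN[B2] = OUT[B1] = {a@B0, a@B4, b@B3, d@B0, e@B0, e@B2}
Applying B2's transfer function to that IN value gives OUT[B2] (row B2 above).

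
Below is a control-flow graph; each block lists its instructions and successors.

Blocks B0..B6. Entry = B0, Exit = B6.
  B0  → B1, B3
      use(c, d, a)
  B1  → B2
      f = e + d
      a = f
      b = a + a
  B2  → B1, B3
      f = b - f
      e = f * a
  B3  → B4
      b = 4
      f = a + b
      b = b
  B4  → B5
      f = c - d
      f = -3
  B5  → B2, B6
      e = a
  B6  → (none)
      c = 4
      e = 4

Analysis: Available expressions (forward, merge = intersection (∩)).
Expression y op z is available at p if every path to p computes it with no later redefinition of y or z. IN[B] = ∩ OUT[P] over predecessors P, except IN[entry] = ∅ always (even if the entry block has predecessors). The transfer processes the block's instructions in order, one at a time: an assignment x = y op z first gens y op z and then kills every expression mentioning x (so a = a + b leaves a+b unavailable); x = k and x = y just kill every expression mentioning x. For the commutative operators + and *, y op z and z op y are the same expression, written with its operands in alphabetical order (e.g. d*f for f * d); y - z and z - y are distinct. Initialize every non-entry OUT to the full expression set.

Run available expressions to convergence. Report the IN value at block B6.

Per-block solution:
  B0:  IN={}  OUT={}
  B1:  IN={}  OUT={a+a, d+e}
  B2:  IN={}  OUT={a*f}
  B3:  IN={}  OUT={}
  B4:  IN={}  OUT={c-d}
  B5:  IN={c-d}  OUT={c-d}
  B6:  IN={c-d}  OUT={}

Merge at B6: IN[B6] = OUT[B5] = {c-d}

Answer: {c-d}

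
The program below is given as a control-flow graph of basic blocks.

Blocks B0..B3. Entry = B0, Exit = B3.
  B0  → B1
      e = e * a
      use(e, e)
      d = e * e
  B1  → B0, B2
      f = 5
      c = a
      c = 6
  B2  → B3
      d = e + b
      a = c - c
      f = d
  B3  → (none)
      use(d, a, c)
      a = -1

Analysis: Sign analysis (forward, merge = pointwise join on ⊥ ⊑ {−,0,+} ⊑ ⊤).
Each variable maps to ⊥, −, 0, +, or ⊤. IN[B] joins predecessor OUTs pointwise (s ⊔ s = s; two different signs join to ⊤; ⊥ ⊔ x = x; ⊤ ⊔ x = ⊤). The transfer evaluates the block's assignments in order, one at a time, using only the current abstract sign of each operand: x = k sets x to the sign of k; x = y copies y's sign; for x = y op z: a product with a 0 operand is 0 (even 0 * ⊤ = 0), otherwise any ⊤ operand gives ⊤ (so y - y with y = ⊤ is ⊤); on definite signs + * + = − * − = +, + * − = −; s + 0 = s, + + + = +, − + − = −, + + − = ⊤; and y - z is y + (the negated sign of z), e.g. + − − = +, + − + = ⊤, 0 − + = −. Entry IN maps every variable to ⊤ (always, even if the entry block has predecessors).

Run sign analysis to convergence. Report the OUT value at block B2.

Answer: {a: ⊤, b: ⊤, c: +, d: ⊤, e: ⊤, f: ⊤}

Derivation:
Per-block solution:
  B0: | IN=(all ⊤) | OUT=(all ⊤)
  B1: | IN=(all ⊤) | OUT={c:+, f:+; rest ⊤}
  B2: | IN={c:+, f:+; rest ⊤} | OUT={c:+; rest ⊤}
  B3: | IN={c:+; rest ⊤} | OUT={a:-, c:+; rest ⊤}

Merge at B2: IN[B2] = OUT[B1] = {a: ⊤, b: ⊤, c: +, d: ⊤, e: ⊤, f: +}
Applying B2's transfer function to that IN value gives OUT[B2] (row B2 above).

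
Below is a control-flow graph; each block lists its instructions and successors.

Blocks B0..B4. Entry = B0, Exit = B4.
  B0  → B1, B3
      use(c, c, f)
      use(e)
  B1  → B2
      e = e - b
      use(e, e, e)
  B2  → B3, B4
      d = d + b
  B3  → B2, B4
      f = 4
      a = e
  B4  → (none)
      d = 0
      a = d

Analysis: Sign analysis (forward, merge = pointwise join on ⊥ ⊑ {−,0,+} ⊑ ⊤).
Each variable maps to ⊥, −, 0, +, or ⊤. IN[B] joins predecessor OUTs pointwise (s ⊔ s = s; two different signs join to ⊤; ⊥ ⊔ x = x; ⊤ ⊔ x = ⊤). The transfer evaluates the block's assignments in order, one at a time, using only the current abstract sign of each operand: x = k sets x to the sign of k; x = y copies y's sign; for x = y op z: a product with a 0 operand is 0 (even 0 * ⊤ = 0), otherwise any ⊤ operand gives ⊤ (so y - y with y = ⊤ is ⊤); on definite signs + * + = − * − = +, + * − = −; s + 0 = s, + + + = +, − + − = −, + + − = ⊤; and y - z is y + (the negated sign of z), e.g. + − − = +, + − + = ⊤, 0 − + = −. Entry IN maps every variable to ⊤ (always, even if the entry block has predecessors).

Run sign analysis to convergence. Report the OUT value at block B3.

Answer: {a: ⊤, b: ⊤, c: ⊤, d: ⊤, e: ⊤, f: +}

Trace:
Fixpoint table:
  B0:   IN=(all ⊤)   OUT=(all ⊤)
  B1:   IN=(all ⊤)   OUT=(all ⊤)
  B2:   IN=(all ⊤)   OUT=(all ⊤)
  B3:   IN=(all ⊤)   OUT={f:+; rest ⊤}
  B4:   IN=(all ⊤)   OUT={a:0, d:0; rest ⊤}

Merge at B3: IN[B3] = OUT[B0] ⊔ OUT[B2] = {a: ⊤, b: ⊤, c: ⊤, d: ⊤, e: ⊤, f: ⊤}
Applying B3's transfer function to that IN value gives OUT[B3] (row B3 above).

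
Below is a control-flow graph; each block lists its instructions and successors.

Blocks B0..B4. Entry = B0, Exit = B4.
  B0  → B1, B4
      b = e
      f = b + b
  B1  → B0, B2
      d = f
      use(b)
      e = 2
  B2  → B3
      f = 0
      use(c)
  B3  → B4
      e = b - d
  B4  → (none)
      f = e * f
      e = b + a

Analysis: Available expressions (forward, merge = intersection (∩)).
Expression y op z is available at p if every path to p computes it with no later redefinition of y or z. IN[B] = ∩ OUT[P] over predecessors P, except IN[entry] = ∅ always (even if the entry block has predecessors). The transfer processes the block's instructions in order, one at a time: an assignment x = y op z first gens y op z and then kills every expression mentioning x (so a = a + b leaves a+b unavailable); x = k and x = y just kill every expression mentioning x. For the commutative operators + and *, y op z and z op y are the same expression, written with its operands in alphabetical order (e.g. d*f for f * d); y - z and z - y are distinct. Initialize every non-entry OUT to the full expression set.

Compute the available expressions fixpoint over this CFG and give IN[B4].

Answer: {b+b}

Trace:
Fixpoint table:
  B0: | IN={} | OUT={b+b}
  B1: | IN={b+b} | OUT={b+b}
  B2: | IN={b+b} | OUT={b+b}
  B3: | IN={b+b} | OUT={b+b, b-d}
  B4: | IN={b+b} | OUT={a+b, b+b}

Merge at B4: IN[B4] = OUT[B0] ∩ OUT[B3] = {b+b}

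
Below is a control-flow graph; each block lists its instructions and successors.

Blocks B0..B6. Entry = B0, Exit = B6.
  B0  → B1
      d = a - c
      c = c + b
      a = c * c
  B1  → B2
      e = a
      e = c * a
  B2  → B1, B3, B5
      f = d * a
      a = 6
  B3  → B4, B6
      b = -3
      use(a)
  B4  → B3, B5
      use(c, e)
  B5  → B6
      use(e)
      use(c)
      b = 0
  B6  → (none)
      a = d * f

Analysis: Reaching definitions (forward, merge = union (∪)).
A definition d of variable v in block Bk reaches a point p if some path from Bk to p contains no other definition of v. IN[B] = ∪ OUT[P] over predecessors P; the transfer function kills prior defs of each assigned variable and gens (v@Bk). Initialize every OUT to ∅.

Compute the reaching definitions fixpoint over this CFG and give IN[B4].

Answer: {a@B2, b@B3, c@B0, d@B0, e@B1, f@B2}

Trace:
Fixpoint table:
  B0: | IN={} | OUT={a@B0, c@B0, d@B0}
  B1: | IN={a@B0, a@B2, c@B0, d@B0, e@B1, f@B2} | OUT={a@B0, a@B2, c@B0, d@B0, e@B1, f@B2}
  B2: | IN={a@B0, a@B2, c@B0, d@B0, e@B1, f@B2} | OUT={a@B2, c@B0, d@B0, e@B1, f@B2}
  B3: | IN={a@B2, b@B3, c@B0, d@B0, e@B1, f@B2} | OUT={a@B2, b@B3, c@B0, d@B0, e@B1, f@B2}
  B4: | IN={a@B2, b@B3, c@B0, d@B0, e@B1, f@B2} | OUT={a@B2, b@B3, c@B0, d@B0, e@B1, f@B2}
  B5: | IN={a@B2, b@B3, c@B0, d@B0, e@B1, f@B2} | OUT={a@B2, b@B5, c@B0, d@B0, e@B1, f@B2}
  B6: | IN={a@B2, b@B3, b@B5, c@B0, d@B0, e@B1, f@B2} | OUT={a@B6, b@B3, b@B5, c@B0, d@B0, e@B1, f@B2}

Merge at B4: IN[B4] = OUT[B3] = {a@B2, b@B3, c@B0, d@B0, e@B1, f@B2}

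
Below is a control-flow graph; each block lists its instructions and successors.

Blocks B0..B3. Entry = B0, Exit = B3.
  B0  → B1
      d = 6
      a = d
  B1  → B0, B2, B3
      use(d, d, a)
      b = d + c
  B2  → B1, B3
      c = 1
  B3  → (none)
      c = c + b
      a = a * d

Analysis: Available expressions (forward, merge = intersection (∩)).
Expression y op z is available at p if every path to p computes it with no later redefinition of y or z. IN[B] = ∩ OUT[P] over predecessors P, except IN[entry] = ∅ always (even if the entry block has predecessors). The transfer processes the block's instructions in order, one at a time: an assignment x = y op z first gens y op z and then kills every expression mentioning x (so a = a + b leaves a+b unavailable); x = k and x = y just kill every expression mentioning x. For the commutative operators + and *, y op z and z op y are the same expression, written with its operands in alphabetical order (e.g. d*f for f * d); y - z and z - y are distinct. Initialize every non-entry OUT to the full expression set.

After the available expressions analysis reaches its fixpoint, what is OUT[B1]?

Answer: {c+d}

Trace:
Fixpoint table:
  B0:   IN={}   OUT={}
  B1:   IN={}   OUT={c+d}
  B2:   IN={c+d}   OUT={}
  B3:   IN={}   OUT={}

Merge at B1: IN[B1] = OUT[B0] ∩ OUT[B2] = {}
Applying B1's transfer function to that IN value gives OUT[B1] (row B1 above).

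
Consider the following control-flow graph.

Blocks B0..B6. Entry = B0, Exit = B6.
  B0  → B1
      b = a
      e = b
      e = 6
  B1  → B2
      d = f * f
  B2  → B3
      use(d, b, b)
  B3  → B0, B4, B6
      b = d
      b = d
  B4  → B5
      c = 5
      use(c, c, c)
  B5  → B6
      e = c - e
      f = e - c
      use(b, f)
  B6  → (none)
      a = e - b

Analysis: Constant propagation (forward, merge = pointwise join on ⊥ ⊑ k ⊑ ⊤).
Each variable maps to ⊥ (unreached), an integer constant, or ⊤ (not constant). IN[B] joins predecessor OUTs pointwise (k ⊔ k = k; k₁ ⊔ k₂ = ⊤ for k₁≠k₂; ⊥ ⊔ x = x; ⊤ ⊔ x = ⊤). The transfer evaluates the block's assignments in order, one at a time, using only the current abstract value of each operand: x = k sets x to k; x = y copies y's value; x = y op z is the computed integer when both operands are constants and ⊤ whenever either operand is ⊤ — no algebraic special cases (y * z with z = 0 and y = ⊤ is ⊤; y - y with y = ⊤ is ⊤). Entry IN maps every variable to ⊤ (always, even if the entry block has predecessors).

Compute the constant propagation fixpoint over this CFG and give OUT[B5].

Fixpoint table:
  B0: | IN=(all ⊤) | OUT={e:6; rest ⊤}
  B1: | IN={e:6; rest ⊤} | OUT={e:6; rest ⊤}
  B2: | IN={e:6; rest ⊤} | OUT={e:6; rest ⊤}
  B3: | IN={e:6; rest ⊤} | OUT={e:6; rest ⊤}
  B4: | IN={e:6; rest ⊤} | OUT={c:5, e:6; rest ⊤}
  B5: | IN={c:5, e:6; rest ⊤} | OUT={c:5, e:-1, f:-6; rest ⊤}
  B6: | IN=(all ⊤) | OUT=(all ⊤)

Merge at B5: IN[B5] = OUT[B4] = {a: ⊤, b: ⊤, c: 5, d: ⊤, e: 6, f: ⊤}
Applying B5's transfer function to that IN value gives OUT[B5] (row B5 above).

Answer: {a: ⊤, b: ⊤, c: 5, d: ⊤, e: -1, f: -6}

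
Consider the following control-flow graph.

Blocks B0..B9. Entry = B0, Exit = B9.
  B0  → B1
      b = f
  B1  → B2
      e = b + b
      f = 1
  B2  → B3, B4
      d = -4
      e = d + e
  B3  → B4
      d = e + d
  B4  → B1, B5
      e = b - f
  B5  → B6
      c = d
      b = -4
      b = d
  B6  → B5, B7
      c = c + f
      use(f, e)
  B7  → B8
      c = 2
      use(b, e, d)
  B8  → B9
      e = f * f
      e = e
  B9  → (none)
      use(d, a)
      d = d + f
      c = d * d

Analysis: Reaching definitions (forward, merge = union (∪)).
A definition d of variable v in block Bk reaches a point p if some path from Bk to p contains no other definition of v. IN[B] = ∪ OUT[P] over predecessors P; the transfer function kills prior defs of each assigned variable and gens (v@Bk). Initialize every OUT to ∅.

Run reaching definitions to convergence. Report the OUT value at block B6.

Answer: {b@B5, c@B6, d@B2, d@B3, e@B4, f@B1}

Derivation:
Fixpoint table:
  B0:  IN={}  OUT={b@B0}
  B1:  IN={b@B0, d@B2, d@B3, e@B4, f@B1}  OUT={b@B0, d@B2, d@B3, e@B1, f@B1}
  B2:  IN={b@B0, d@B2, d@B3, e@B1, f@B1}  OUT={b@B0, d@B2, e@B2, f@B1}
  B3:  IN={b@B0, d@B2, e@B2, f@B1}  OUT={b@B0, d@B3, e@B2, f@B1}
  B4:  IN={b@B0, d@B2, d@B3, e@B2, f@B1}  OUT={b@B0, d@B2, d@B3, e@B4, f@B1}
  B5:  IN={b@B0, b@B5, c@B6, d@B2, d@B3, e@B4, f@B1}  OUT={b@B5, c@B5, d@B2, d@B3, e@B4, f@B1}
  B6:  IN={b@B5, c@B5, d@B2, d@B3, e@B4, f@B1}  OUT={b@B5, c@B6, d@B2, d@B3, e@B4, f@B1}
  B7:  IN={b@B5, c@B6, d@B2, d@B3, e@B4, f@B1}  OUT={b@B5, c@B7, d@B2, d@B3, e@B4, f@B1}
  B8:  IN={b@B5, c@B7, d@B2, d@B3, e@B4, f@B1}  OUT={b@B5, c@B7, d@B2, d@B3, e@B8, f@B1}
  B9:  IN={b@B5, c@B7, d@B2, d@B3, e@B8, f@B1}  OUT={b@B5, c@B9, d@B9, e@B8, f@B1}

Merge at B6: IN[B6] = OUT[B5] = {b@B5, c@B5, d@B2, d@B3, e@B4, f@B1}
Applying B6's transfer function to that IN value gives OUT[B6] (row B6 above).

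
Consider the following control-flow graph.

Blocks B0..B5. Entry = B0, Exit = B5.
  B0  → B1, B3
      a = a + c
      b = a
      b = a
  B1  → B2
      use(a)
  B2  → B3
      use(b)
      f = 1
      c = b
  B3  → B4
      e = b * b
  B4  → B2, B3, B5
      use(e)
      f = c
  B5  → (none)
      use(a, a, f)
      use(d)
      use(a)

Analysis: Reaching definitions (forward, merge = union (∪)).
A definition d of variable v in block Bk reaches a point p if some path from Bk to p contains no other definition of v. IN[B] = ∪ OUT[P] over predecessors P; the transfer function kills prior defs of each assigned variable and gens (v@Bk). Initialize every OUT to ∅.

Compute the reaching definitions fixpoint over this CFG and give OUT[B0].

Per-block solution:
  B0:  IN={}  OUT={a@B0, b@B0}
  B1:  IN={a@B0, b@B0}  OUT={a@B0, b@B0}
  B2:  IN={a@B0, b@B0, c@B2, e@B3, f@B4}  OUT={a@B0, b@B0, c@B2, e@B3, f@B2}
  B3:  IN={a@B0, b@B0, c@B2, e@B3, f@B2, f@B4}  OUT={a@B0, b@B0, c@B2, e@B3, f@B2, f@B4}
  B4:  IN={a@B0, b@B0, c@B2, e@B3, f@B2, f@B4}  OUT={a@B0, b@B0, c@B2, e@B3, f@B4}
  B5:  IN={a@B0, b@B0, c@B2, e@B3, f@B4}  OUT={a@B0, b@B0, c@B2, e@B3, f@B4}

B0 is the boundary node: IN[B0] = {}
Applying B0's transfer function to that IN value gives OUT[B0] (row B0 above).

Answer: {a@B0, b@B0}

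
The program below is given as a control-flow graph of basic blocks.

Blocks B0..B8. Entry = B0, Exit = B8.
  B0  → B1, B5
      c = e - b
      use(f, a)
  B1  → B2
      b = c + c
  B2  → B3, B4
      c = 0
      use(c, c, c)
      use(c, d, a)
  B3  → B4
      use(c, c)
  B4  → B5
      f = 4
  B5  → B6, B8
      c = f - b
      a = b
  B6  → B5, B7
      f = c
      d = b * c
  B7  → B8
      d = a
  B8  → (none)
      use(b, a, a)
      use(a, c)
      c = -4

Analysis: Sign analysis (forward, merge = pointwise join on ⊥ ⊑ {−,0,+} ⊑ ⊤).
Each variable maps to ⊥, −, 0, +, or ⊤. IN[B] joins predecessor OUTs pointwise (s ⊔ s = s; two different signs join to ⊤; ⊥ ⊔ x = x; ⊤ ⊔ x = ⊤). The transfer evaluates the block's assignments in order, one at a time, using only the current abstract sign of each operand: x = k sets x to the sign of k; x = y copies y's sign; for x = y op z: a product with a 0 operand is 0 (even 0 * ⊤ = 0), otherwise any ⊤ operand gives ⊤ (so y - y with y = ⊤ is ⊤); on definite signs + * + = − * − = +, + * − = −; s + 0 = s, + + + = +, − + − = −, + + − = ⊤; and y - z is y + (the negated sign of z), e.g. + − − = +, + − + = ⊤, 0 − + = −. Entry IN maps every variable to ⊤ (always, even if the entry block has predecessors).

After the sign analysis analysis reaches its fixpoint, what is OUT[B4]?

Answer: {a: ⊤, b: ⊤, c: 0, d: ⊤, e: ⊤, f: +}

Trace:
Converged values:
  B0: | IN=(all ⊤) | OUT=(all ⊤)
  B1: | IN=(all ⊤) | OUT=(all ⊤)
  B2: | IN=(all ⊤) | OUT={c:0; rest ⊤}
  B3: | IN={c:0; rest ⊤} | OUT={c:0; rest ⊤}
  B4: | IN={c:0; rest ⊤} | OUT={c:0, f:+; rest ⊤}
  B5: | IN=(all ⊤) | OUT=(all ⊤)
  B6: | IN=(all ⊤) | OUT=(all ⊤)
  B7: | IN=(all ⊤) | OUT=(all ⊤)
  B8: | IN=(all ⊤) | OUT={c:-; rest ⊤}

Merge at B4: IN[B4] = OUT[B2] ⊔ OUT[B3] = {a: ⊤, b: ⊤, c: 0, d: ⊤, e: ⊤, f: ⊤}
Applying B4's transfer function to that IN value gives OUT[B4] (row B4 above).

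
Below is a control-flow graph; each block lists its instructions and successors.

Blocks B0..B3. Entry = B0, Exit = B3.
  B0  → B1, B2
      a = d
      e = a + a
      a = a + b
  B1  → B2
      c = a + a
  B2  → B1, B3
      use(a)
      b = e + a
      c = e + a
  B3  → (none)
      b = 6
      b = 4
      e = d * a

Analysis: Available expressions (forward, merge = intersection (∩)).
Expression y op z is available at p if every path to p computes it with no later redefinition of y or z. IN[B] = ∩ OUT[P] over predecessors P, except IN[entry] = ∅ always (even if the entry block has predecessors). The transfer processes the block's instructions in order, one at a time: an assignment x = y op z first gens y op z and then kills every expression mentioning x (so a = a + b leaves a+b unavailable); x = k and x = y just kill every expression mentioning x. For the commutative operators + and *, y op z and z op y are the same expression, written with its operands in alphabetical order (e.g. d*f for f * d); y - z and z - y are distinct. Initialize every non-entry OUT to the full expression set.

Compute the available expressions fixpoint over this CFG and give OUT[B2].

Converged values:
  B0:   IN={}   OUT={}
  B1:   IN={}   OUT={a+a}
  B2:   IN={}   OUT={a+e}
  B3:   IN={a+e}   OUT={a*d}

Merge at B2: IN[B2] = OUT[B0] ∩ OUT[B1] = {}
Applying B2's transfer function to that IN value gives OUT[B2] (row B2 above).

Answer: {a+e}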